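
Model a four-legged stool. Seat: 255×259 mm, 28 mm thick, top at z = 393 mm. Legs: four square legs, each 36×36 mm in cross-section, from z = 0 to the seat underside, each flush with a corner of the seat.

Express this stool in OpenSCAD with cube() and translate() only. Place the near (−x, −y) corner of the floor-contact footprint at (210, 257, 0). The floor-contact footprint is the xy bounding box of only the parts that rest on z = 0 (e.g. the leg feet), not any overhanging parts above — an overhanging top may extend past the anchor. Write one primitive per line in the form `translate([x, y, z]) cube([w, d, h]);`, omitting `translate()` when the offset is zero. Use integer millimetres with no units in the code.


translate([210, 257, 365]) cube([255, 259, 28]);
translate([210, 257, 0]) cube([36, 36, 365]);
translate([429, 257, 0]) cube([36, 36, 365]);
translate([210, 480, 0]) cube([36, 36, 365]);
translate([429, 480, 0]) cube([36, 36, 365]);


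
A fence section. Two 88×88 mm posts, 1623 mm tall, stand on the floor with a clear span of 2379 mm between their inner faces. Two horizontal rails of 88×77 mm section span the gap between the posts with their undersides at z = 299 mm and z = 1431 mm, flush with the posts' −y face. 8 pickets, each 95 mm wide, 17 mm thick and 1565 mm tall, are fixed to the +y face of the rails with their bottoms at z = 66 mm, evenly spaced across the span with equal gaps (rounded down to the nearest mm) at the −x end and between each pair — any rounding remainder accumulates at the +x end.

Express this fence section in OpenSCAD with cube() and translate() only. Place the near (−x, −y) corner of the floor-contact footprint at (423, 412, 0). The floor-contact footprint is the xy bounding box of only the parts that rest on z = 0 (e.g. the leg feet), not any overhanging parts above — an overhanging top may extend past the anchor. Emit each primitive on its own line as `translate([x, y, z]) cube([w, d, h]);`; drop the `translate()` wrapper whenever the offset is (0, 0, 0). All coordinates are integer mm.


translate([423, 412, 0]) cube([88, 88, 1623]);
translate([2890, 412, 0]) cube([88, 88, 1623]);
translate([511, 412, 299]) cube([2379, 88, 77]);
translate([511, 412, 1431]) cube([2379, 88, 77]);
translate([690, 500, 66]) cube([95, 17, 1565]);
translate([964, 500, 66]) cube([95, 17, 1565]);
translate([1238, 500, 66]) cube([95, 17, 1565]);
translate([1512, 500, 66]) cube([95, 17, 1565]);
translate([1786, 500, 66]) cube([95, 17, 1565]);
translate([2060, 500, 66]) cube([95, 17, 1565]);
translate([2334, 500, 66]) cube([95, 17, 1565]);
translate([2608, 500, 66]) cube([95, 17, 1565]);


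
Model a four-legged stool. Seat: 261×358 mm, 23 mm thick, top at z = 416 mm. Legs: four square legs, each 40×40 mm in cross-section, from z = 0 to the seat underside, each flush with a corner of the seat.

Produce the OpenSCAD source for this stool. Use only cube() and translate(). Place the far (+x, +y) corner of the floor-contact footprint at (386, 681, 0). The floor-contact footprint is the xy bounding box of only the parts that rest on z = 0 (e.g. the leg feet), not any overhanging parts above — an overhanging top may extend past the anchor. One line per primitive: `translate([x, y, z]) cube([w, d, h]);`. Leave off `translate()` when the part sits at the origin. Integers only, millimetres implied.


translate([125, 323, 393]) cube([261, 358, 23]);
translate([125, 323, 0]) cube([40, 40, 393]);
translate([346, 323, 0]) cube([40, 40, 393]);
translate([125, 641, 0]) cube([40, 40, 393]);
translate([346, 641, 0]) cube([40, 40, 393]);


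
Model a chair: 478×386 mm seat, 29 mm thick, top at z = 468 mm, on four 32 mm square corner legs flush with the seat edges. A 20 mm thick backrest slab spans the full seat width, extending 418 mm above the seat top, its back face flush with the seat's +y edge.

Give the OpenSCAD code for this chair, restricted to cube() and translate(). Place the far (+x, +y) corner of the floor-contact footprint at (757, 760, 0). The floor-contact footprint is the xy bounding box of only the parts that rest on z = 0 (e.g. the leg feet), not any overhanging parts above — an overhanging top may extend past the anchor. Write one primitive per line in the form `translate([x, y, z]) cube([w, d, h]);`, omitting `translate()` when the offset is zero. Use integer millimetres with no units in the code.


translate([279, 374, 439]) cube([478, 386, 29]);
translate([279, 374, 0]) cube([32, 32, 439]);
translate([725, 374, 0]) cube([32, 32, 439]);
translate([279, 728, 0]) cube([32, 32, 439]);
translate([725, 728, 0]) cube([32, 32, 439]);
translate([279, 740, 468]) cube([478, 20, 418]);


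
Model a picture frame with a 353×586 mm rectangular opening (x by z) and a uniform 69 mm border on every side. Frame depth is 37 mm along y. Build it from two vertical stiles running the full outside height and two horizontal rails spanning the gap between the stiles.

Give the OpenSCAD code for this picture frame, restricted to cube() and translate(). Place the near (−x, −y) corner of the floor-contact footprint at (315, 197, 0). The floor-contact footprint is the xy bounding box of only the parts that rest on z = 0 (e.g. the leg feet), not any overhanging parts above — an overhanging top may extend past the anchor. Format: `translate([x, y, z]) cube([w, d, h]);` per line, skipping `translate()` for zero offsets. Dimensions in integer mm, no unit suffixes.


translate([315, 197, 0]) cube([69, 37, 724]);
translate([737, 197, 0]) cube([69, 37, 724]);
translate([384, 197, 0]) cube([353, 37, 69]);
translate([384, 197, 655]) cube([353, 37, 69]);


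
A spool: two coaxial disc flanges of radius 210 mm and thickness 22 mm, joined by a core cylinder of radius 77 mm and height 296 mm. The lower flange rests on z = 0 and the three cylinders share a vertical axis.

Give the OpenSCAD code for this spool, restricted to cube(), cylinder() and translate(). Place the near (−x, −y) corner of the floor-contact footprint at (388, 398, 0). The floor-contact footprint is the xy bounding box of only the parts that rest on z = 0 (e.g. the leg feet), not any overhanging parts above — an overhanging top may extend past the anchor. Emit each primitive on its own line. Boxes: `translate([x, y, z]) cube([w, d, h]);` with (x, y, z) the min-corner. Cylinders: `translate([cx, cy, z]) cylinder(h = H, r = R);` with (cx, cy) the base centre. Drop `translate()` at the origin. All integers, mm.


translate([598, 608, 0]) cylinder(h = 22, r = 210);
translate([598, 608, 22]) cylinder(h = 296, r = 77);
translate([598, 608, 318]) cylinder(h = 22, r = 210);


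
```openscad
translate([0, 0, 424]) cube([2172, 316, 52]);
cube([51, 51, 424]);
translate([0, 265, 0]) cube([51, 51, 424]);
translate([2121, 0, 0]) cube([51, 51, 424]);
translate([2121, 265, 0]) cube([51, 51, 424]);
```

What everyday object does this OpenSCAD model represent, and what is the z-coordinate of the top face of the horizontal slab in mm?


A bench. The seat-top height is 476 mm.

A long slab on four corner posts — a bench. The slab sits at z = 424 with thickness 52, so the top is 424 + 52 = 476 mm.


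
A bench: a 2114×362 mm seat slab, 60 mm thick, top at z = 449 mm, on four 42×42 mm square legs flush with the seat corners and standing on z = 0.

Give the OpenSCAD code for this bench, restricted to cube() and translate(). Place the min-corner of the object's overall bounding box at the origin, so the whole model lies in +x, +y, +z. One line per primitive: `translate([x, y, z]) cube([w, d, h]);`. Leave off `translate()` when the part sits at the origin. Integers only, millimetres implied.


translate([0, 0, 389]) cube([2114, 362, 60]);
cube([42, 42, 389]);
translate([0, 320, 0]) cube([42, 42, 389]);
translate([2072, 0, 0]) cube([42, 42, 389]);
translate([2072, 320, 0]) cube([42, 42, 389]);


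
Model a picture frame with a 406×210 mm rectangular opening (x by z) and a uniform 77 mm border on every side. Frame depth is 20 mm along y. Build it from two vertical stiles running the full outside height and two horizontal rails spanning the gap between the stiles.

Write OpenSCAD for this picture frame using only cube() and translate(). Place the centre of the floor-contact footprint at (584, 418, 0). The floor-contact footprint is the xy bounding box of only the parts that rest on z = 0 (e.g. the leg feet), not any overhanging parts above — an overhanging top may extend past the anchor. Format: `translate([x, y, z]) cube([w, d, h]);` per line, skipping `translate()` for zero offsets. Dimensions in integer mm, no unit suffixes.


translate([304, 408, 0]) cube([77, 20, 364]);
translate([787, 408, 0]) cube([77, 20, 364]);
translate([381, 408, 0]) cube([406, 20, 77]);
translate([381, 408, 287]) cube([406, 20, 77]);


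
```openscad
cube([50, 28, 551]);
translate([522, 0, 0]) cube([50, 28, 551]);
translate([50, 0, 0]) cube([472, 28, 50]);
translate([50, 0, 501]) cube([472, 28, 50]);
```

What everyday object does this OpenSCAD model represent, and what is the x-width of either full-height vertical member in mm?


A picture frame. The border width is 50 mm.

Four thin pieces enclosing a rectangular opening — a picture frame. The two full-height stiles are 551 mm tall; the top rail sits at z = 501 and is 50 mm tall, so the border above the opening is 551 − 501 = 50 mm, matching the stile x-width.


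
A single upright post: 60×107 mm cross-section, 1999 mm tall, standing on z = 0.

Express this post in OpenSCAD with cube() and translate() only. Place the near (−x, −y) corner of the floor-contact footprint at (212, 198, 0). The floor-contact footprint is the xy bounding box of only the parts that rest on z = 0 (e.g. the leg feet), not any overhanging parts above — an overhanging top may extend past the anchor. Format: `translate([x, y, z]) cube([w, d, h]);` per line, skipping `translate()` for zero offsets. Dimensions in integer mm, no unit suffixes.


translate([212, 198, 0]) cube([60, 107, 1999]);


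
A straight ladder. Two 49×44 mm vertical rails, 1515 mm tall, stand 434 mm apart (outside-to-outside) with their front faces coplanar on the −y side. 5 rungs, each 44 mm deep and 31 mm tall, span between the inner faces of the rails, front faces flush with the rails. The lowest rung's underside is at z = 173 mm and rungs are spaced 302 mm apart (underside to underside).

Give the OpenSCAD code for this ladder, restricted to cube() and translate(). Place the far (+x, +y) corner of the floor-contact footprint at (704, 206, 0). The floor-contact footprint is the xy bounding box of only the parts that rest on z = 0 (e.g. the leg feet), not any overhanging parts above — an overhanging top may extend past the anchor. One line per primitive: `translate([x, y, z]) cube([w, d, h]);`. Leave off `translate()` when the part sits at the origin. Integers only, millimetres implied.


// rung span = 434 - 2*49 = 336
// rung[k] z = 173 + k*302
translate([270, 162, 0]) cube([49, 44, 1515]);
translate([655, 162, 0]) cube([49, 44, 1515]);
translate([319, 162, 173]) cube([336, 44, 31]);
translate([319, 162, 475]) cube([336, 44, 31]);
translate([319, 162, 777]) cube([336, 44, 31]);
translate([319, 162, 1079]) cube([336, 44, 31]);
translate([319, 162, 1381]) cube([336, 44, 31]);


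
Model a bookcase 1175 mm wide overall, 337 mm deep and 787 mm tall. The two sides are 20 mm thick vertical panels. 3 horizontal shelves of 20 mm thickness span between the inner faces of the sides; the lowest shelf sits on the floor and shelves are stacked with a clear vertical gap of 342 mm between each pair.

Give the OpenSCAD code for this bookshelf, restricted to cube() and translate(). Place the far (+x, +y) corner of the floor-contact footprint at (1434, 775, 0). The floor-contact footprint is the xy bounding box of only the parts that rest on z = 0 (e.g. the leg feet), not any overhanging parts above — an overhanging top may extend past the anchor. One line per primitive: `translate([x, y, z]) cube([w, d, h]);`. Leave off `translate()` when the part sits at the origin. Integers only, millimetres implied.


translate([259, 438, 0]) cube([20, 337, 787]);
translate([1414, 438, 0]) cube([20, 337, 787]);
translate([279, 438, 0]) cube([1135, 337, 20]);
translate([279, 438, 362]) cube([1135, 337, 20]);
translate([279, 438, 724]) cube([1135, 337, 20]);


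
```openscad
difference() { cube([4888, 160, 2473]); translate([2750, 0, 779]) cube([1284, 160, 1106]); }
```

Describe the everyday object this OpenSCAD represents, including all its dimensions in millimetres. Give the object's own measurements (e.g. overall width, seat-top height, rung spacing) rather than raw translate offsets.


A wall 4888 mm long (x), 160 mm thick (y), 2473 mm tall, with a rectangular window opening cut through it. The opening is 1284 mm wide and 1106 mm tall; its sill is at z = 779 mm and its near (−x) edge is 2750 mm from the wall's −x end. The opening passes through the full wall thickness.


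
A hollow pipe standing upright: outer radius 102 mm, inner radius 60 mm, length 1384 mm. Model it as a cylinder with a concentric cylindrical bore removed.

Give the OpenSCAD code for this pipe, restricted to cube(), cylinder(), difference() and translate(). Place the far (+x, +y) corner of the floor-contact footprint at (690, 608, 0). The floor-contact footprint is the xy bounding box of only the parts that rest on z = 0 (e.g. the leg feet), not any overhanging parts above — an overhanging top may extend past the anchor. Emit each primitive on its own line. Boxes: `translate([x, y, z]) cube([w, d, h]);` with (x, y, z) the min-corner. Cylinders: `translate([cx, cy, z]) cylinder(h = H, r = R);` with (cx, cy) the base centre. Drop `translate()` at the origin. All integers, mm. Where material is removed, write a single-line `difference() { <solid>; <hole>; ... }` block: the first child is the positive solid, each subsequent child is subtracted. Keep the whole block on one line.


difference() { translate([588, 506, 0]) cylinder(h = 1384, r = 102); translate([588, 506, 0]) cylinder(h = 1384, r = 60); }


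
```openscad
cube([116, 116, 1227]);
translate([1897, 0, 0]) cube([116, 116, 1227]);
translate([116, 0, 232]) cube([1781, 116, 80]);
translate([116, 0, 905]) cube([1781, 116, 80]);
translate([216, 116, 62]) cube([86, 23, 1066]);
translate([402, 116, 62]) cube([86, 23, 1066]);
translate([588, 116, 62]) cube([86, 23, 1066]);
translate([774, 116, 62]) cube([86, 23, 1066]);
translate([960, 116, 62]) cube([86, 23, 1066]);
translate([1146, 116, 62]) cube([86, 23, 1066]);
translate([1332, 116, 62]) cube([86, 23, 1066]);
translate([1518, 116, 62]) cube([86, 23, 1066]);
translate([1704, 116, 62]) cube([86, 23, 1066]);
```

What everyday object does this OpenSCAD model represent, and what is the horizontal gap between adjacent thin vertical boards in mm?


A fence section. The picket gap is 100 mm.

Two posts, two rails, 9 pickets — a fence section. Span 1781 mm holds 9 pickets of 86 mm with 10 equal gaps: ⌊(1781 − 9·86) / 10⌋ = 100 mm.


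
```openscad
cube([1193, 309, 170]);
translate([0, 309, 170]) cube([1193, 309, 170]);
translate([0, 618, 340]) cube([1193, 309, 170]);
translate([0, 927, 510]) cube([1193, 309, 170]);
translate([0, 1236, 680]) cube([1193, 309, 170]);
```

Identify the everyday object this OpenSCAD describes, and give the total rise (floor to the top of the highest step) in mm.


A staircase. The total rise is 850 mm.

5 identical blocks, each offset up and back from the previous — a staircase. Each step is 170 mm tall and there are 5 of them, so the total rise is 5 × 170 = 850 mm.


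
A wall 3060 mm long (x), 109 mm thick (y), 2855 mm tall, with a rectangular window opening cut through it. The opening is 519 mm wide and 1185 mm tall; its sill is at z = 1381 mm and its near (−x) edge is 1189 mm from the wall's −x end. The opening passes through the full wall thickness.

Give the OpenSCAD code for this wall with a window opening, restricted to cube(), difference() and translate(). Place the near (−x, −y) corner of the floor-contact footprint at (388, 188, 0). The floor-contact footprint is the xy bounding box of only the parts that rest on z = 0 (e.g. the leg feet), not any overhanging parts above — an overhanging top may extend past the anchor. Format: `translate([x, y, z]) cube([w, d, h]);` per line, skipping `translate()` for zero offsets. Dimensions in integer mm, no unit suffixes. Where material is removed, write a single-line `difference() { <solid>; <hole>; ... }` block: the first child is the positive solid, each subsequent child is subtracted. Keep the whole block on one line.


difference() { translate([388, 188, 0]) cube([3060, 109, 2855]); translate([1577, 188, 1381]) cube([519, 109, 1185]); }


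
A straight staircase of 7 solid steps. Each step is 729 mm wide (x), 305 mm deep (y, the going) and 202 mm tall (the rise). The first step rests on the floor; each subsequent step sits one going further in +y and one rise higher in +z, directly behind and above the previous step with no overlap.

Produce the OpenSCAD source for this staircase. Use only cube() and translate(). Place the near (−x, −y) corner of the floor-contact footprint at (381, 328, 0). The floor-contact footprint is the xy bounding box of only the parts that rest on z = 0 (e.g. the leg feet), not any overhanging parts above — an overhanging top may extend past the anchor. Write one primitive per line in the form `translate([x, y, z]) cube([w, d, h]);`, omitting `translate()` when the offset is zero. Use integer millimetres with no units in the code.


translate([381, 328, 0]) cube([729, 305, 202]);
translate([381, 633, 202]) cube([729, 305, 202]);
translate([381, 938, 404]) cube([729, 305, 202]);
translate([381, 1243, 606]) cube([729, 305, 202]);
translate([381, 1548, 808]) cube([729, 305, 202]);
translate([381, 1853, 1010]) cube([729, 305, 202]);
translate([381, 2158, 1212]) cube([729, 305, 202]);


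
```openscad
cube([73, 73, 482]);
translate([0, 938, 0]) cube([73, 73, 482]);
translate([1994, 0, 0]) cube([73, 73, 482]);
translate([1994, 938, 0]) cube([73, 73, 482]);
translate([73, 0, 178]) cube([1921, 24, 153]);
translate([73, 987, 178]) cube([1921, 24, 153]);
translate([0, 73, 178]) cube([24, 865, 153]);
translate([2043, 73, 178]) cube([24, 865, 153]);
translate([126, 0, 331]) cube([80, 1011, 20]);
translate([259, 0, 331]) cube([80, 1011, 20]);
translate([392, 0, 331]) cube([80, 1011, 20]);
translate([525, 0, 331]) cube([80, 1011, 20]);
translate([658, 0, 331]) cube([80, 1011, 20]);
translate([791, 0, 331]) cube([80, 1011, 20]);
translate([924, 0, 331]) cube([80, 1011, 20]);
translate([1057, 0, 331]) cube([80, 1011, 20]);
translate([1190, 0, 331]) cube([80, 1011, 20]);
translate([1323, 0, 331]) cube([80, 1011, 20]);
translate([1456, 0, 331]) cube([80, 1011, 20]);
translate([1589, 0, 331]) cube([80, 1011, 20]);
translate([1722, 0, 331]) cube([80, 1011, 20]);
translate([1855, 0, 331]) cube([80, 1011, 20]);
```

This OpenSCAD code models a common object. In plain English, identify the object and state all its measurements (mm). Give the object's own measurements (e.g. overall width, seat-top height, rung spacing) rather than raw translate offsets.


A bed frame 2067 mm long (x) by 1011 mm wide (y). Four 73×73 mm corner posts, 482 mm tall, at the corners of the footprint. Four rails of 24 mm thickness and 153 mm height run between adjacent posts with their undersides at z = 178 mm, their outer faces flush with the outside of the frame (the two x-running rails run between the posts' inner faces; the two y-running rails run between the posts' inner faces). 14 slats, each 80 mm wide (x) and 20 mm thick, lie across the top of the two x-running rails, running the full 1011 mm width of the frame in y; along x they sit between the end posts with a 53 mm gap after the −x posts and between neighbouring slats, leaving 59 mm before the +x posts.


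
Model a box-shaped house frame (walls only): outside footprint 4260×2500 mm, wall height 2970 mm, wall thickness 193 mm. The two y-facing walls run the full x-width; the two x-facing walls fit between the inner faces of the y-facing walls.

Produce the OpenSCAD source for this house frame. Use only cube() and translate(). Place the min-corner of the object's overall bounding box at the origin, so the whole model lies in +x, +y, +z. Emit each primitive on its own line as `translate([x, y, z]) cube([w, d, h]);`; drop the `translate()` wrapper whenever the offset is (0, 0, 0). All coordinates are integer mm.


cube([4260, 193, 2970]);
translate([0, 2307, 0]) cube([4260, 193, 2970]);
translate([0, 193, 0]) cube([193, 2114, 2970]);
translate([4067, 193, 0]) cube([193, 2114, 2970]);


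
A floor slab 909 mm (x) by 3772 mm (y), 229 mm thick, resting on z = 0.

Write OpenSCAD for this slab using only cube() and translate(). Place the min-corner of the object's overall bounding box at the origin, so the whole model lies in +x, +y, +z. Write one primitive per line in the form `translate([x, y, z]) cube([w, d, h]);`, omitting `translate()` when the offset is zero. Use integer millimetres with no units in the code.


cube([909, 3772, 229]);


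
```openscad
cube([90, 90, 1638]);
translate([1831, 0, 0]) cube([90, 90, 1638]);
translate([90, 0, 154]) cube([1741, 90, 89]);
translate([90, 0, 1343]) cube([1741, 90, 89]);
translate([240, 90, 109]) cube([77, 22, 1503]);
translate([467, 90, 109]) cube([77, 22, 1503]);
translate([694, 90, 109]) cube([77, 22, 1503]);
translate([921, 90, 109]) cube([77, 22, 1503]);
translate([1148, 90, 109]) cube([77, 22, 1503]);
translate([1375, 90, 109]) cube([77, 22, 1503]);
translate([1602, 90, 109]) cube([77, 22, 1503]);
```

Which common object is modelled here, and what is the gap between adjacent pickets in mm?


A fence section. The picket gap is 150 mm.

Two posts, two rails, 7 pickets — a fence section. Span 1741 mm holds 7 pickets of 77 mm with 8 equal gaps: ⌊(1741 − 7·77) / 8⌋ = 150 mm.


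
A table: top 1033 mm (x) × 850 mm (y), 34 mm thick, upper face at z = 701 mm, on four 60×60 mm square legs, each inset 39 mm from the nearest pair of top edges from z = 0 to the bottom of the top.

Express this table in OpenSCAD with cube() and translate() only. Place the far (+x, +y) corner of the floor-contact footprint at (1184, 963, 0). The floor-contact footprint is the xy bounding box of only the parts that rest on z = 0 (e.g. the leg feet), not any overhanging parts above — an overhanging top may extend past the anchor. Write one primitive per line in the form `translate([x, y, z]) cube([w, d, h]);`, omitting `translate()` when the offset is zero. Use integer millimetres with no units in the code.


translate([190, 152, 667]) cube([1033, 850, 34]);
translate([229, 191, 0]) cube([60, 60, 667]);
translate([1124, 191, 0]) cube([60, 60, 667]);
translate([229, 903, 0]) cube([60, 60, 667]);
translate([1124, 903, 0]) cube([60, 60, 667]);


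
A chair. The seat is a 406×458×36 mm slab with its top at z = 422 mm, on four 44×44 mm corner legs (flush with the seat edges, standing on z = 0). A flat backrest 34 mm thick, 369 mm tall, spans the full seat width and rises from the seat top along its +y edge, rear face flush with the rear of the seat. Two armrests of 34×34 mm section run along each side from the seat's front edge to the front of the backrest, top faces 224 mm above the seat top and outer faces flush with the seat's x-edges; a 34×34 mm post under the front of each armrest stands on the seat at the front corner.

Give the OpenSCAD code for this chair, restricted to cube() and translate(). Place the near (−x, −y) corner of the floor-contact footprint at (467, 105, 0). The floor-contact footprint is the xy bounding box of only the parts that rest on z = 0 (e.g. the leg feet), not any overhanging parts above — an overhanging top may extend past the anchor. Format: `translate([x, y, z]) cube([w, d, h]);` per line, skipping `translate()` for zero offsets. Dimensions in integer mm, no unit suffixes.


// leg_h = 422 - 36 = 386
// arm post h = 224 - 34 = 190
translate([467, 105, 386]) cube([406, 458, 36]);
translate([467, 105, 0]) cube([44, 44, 386]);
translate([829, 105, 0]) cube([44, 44, 386]);
translate([467, 519, 0]) cube([44, 44, 386]);
translate([829, 519, 0]) cube([44, 44, 386]);
translate([467, 529, 422]) cube([406, 34, 369]);
translate([467, 105, 612]) cube([34, 424, 34]);
translate([839, 105, 612]) cube([34, 424, 34]);
translate([467, 105, 422]) cube([34, 34, 190]);
translate([839, 105, 422]) cube([34, 34, 190]);


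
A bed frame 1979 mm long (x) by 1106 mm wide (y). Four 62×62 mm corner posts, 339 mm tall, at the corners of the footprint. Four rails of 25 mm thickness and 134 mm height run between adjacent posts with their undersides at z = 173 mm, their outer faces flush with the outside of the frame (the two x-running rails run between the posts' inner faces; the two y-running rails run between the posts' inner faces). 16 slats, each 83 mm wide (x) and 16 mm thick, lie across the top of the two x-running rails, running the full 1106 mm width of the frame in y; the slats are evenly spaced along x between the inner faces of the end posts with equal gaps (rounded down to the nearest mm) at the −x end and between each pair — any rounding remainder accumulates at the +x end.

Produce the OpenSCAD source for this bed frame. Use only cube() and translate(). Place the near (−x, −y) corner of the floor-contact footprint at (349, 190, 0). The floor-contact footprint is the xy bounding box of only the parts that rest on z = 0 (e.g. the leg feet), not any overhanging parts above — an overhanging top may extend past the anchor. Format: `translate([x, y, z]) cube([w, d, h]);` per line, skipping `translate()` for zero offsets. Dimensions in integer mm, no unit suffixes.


// slat z = rail_z + rail_h = 173 + 134 = 307
// slat gap = ⌊(1855 − 16·83) / 17⌋ = 31
translate([349, 190, 0]) cube([62, 62, 339]);
translate([349, 1234, 0]) cube([62, 62, 339]);
translate([2266, 190, 0]) cube([62, 62, 339]);
translate([2266, 1234, 0]) cube([62, 62, 339]);
translate([411, 190, 173]) cube([1855, 25, 134]);
translate([411, 1271, 173]) cube([1855, 25, 134]);
translate([349, 252, 173]) cube([25, 982, 134]);
translate([2303, 252, 173]) cube([25, 982, 134]);
translate([442, 190, 307]) cube([83, 1106, 16]);
translate([556, 190, 307]) cube([83, 1106, 16]);
translate([670, 190, 307]) cube([83, 1106, 16]);
translate([784, 190, 307]) cube([83, 1106, 16]);
translate([898, 190, 307]) cube([83, 1106, 16]);
translate([1012, 190, 307]) cube([83, 1106, 16]);
translate([1126, 190, 307]) cube([83, 1106, 16]);
translate([1240, 190, 307]) cube([83, 1106, 16]);
translate([1354, 190, 307]) cube([83, 1106, 16]);
translate([1468, 190, 307]) cube([83, 1106, 16]);
translate([1582, 190, 307]) cube([83, 1106, 16]);
translate([1696, 190, 307]) cube([83, 1106, 16]);
translate([1810, 190, 307]) cube([83, 1106, 16]);
translate([1924, 190, 307]) cube([83, 1106, 16]);
translate([2038, 190, 307]) cube([83, 1106, 16]);
translate([2152, 190, 307]) cube([83, 1106, 16]);


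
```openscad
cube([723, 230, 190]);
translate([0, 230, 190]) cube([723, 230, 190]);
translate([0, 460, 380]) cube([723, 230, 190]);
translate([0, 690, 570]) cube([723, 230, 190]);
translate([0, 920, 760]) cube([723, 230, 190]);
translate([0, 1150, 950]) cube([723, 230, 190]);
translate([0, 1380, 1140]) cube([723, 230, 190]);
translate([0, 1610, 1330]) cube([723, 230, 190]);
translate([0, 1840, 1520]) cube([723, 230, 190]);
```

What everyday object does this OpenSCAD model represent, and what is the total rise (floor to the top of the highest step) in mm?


A staircase. The total rise is 1710 mm.

9 identical blocks, each offset up and back from the previous — a staircase. Each step is 190 mm tall and there are 9 of them, so the total rise is 9 × 190 = 1710 mm.


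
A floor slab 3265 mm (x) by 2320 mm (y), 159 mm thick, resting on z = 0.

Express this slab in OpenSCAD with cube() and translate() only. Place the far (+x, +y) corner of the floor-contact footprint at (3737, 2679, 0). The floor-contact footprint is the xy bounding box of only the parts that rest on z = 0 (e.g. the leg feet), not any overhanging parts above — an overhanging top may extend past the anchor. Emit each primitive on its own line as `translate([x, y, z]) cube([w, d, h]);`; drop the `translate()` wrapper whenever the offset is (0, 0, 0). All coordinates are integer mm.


translate([472, 359, 0]) cube([3265, 2320, 159]);


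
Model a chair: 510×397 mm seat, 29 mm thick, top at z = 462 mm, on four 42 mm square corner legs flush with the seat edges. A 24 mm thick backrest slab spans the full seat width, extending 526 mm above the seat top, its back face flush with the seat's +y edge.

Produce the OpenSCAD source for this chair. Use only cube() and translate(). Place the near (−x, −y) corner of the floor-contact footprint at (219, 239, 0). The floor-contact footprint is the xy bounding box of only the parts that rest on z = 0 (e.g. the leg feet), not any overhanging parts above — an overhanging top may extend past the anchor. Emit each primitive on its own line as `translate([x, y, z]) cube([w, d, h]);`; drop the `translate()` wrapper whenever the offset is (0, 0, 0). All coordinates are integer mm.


// leg_h = 462 - 29 = 433
translate([219, 239, 433]) cube([510, 397, 29]);
translate([219, 239, 0]) cube([42, 42, 433]);
translate([687, 239, 0]) cube([42, 42, 433]);
translate([219, 594, 0]) cube([42, 42, 433]);
translate([687, 594, 0]) cube([42, 42, 433]);
translate([219, 612, 462]) cube([510, 24, 526]);


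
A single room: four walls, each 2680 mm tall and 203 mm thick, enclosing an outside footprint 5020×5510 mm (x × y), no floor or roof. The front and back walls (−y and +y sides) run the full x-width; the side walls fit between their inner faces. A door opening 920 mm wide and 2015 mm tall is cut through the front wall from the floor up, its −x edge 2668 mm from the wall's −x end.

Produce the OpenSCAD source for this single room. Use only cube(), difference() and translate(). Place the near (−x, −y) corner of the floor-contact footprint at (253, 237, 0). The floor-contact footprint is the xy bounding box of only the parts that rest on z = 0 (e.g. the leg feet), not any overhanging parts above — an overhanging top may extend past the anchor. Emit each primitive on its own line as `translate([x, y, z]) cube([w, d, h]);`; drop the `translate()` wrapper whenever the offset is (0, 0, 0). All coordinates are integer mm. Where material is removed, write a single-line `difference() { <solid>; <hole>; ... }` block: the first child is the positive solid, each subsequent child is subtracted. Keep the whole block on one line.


difference() { translate([253, 237, 0]) cube([5020, 203, 2680]); translate([2921, 237, 0]) cube([920, 203, 2015]); }
translate([253, 5544, 0]) cube([5020, 203, 2680]);
translate([253, 440, 0]) cube([203, 5104, 2680]);
translate([5070, 440, 0]) cube([203, 5104, 2680]);


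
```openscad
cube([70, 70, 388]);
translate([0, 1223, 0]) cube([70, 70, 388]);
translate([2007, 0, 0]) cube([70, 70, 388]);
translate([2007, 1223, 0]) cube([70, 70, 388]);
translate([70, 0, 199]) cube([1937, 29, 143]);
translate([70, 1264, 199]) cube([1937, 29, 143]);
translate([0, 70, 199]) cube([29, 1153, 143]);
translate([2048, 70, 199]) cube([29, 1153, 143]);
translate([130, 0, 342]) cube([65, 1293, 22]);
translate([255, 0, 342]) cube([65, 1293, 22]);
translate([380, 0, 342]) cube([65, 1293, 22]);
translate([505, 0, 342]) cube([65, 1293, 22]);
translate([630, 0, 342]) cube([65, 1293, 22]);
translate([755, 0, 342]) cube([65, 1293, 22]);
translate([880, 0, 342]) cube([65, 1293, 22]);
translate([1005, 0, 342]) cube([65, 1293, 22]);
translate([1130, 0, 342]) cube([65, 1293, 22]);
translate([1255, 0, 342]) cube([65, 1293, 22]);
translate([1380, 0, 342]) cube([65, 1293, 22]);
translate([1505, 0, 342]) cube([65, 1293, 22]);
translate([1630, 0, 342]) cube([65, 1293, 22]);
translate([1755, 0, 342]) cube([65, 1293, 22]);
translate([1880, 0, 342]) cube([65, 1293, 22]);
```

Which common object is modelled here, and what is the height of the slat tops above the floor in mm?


A bed frame. The slat-top height is 364 mm.

Four posts, four rails, and a row of slats — a bed frame. Slats sit on the rails at z = 199 + 143 = 342; with slat thickness 22, the top is 364 mm.


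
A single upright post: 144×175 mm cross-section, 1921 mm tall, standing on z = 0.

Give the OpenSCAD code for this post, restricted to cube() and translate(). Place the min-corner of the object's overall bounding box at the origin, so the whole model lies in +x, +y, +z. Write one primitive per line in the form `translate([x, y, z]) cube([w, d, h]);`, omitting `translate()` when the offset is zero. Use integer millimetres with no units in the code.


cube([144, 175, 1921]);


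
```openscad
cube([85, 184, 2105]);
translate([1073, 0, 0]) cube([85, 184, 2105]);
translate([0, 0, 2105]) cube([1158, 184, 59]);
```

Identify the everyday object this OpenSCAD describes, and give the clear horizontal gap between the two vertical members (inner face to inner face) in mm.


A door frame. The clear opening width is 988 mm.

Two 2105 mm tall posts with a header on top — a door frame. The left jamb is 85 mm wide at x = 0; the right jamb starts at x = 1073. The clear opening is 1073 − 85 = 988 mm.


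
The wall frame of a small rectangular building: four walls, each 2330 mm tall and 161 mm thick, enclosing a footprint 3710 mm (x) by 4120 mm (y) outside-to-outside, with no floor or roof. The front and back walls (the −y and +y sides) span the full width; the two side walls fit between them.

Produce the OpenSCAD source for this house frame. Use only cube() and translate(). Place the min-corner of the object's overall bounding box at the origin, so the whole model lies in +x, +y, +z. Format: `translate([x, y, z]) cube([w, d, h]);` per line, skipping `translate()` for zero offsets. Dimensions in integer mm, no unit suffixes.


cube([3710, 161, 2330]);
translate([0, 3959, 0]) cube([3710, 161, 2330]);
translate([0, 161, 0]) cube([161, 3798, 2330]);
translate([3549, 161, 0]) cube([161, 3798, 2330]);


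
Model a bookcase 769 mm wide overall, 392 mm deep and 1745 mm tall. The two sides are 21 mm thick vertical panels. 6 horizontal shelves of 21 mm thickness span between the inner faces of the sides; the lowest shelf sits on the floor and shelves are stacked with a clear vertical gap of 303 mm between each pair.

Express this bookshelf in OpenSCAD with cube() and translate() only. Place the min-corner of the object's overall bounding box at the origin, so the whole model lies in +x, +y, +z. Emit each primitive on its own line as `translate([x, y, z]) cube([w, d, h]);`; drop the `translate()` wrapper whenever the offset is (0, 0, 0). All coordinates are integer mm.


cube([21, 392, 1745]);
translate([748, 0, 0]) cube([21, 392, 1745]);
translate([21, 0, 0]) cube([727, 392, 21]);
translate([21, 0, 324]) cube([727, 392, 21]);
translate([21, 0, 648]) cube([727, 392, 21]);
translate([21, 0, 972]) cube([727, 392, 21]);
translate([21, 0, 1296]) cube([727, 392, 21]);
translate([21, 0, 1620]) cube([727, 392, 21]);


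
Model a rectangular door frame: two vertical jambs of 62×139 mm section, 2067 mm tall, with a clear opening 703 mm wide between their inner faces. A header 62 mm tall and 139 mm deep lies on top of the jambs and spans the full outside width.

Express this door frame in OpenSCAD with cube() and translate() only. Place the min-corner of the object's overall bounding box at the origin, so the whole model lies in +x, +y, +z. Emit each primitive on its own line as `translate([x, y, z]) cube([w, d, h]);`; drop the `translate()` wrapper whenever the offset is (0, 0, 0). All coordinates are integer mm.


cube([62, 139, 2067]);
translate([765, 0, 0]) cube([62, 139, 2067]);
translate([0, 0, 2067]) cube([827, 139, 62]);


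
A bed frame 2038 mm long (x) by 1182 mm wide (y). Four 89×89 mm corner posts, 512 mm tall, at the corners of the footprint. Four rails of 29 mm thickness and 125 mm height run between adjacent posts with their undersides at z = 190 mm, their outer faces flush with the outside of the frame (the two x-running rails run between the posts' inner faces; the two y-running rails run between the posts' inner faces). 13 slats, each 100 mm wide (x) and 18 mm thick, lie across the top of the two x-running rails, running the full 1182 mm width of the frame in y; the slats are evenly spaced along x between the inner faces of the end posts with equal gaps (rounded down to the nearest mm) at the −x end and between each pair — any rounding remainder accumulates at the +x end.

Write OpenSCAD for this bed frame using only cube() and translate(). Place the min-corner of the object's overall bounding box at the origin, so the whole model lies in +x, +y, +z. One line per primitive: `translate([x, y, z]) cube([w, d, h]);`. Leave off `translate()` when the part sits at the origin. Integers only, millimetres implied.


cube([89, 89, 512]);
translate([0, 1093, 0]) cube([89, 89, 512]);
translate([1949, 0, 0]) cube([89, 89, 512]);
translate([1949, 1093, 0]) cube([89, 89, 512]);
translate([89, 0, 190]) cube([1860, 29, 125]);
translate([89, 1153, 190]) cube([1860, 29, 125]);
translate([0, 89, 190]) cube([29, 1004, 125]);
translate([2009, 89, 190]) cube([29, 1004, 125]);
translate([129, 0, 315]) cube([100, 1182, 18]);
translate([269, 0, 315]) cube([100, 1182, 18]);
translate([409, 0, 315]) cube([100, 1182, 18]);
translate([549, 0, 315]) cube([100, 1182, 18]);
translate([689, 0, 315]) cube([100, 1182, 18]);
translate([829, 0, 315]) cube([100, 1182, 18]);
translate([969, 0, 315]) cube([100, 1182, 18]);
translate([1109, 0, 315]) cube([100, 1182, 18]);
translate([1249, 0, 315]) cube([100, 1182, 18]);
translate([1389, 0, 315]) cube([100, 1182, 18]);
translate([1529, 0, 315]) cube([100, 1182, 18]);
translate([1669, 0, 315]) cube([100, 1182, 18]);
translate([1809, 0, 315]) cube([100, 1182, 18]);


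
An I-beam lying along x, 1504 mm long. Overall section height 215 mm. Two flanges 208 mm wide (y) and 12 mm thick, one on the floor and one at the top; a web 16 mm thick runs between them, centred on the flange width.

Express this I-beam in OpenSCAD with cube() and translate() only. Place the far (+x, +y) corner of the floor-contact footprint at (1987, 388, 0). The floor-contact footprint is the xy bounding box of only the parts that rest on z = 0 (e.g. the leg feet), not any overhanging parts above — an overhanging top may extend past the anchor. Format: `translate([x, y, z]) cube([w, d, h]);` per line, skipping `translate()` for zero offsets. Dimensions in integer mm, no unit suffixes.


translate([483, 180, 0]) cube([1504, 208, 12]);
translate([483, 276, 12]) cube([1504, 16, 191]);
translate([483, 180, 203]) cube([1504, 208, 12]);


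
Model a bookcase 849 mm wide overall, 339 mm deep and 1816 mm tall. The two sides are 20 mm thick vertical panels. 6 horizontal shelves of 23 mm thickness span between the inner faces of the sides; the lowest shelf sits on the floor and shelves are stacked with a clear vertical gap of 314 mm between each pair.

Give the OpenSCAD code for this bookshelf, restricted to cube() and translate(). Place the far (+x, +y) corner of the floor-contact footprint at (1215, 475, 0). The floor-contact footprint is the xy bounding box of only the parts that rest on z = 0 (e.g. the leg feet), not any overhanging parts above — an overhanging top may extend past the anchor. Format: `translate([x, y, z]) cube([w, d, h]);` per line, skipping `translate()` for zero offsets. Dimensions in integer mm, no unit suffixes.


translate([366, 136, 0]) cube([20, 339, 1816]);
translate([1195, 136, 0]) cube([20, 339, 1816]);
translate([386, 136, 0]) cube([809, 339, 23]);
translate([386, 136, 337]) cube([809, 339, 23]);
translate([386, 136, 674]) cube([809, 339, 23]);
translate([386, 136, 1011]) cube([809, 339, 23]);
translate([386, 136, 1348]) cube([809, 339, 23]);
translate([386, 136, 1685]) cube([809, 339, 23]);


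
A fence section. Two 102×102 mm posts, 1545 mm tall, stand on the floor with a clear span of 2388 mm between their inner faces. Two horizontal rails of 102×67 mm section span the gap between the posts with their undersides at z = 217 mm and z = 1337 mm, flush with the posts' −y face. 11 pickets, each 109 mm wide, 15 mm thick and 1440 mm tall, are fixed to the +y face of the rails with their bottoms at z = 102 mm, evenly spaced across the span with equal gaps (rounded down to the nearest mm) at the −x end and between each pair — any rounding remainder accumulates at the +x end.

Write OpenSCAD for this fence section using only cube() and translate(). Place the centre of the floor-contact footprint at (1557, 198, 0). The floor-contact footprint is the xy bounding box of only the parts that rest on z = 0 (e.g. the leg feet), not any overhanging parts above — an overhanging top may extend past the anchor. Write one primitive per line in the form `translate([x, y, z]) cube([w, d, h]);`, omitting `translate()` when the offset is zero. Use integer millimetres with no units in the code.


translate([261, 147, 0]) cube([102, 102, 1545]);
translate([2751, 147, 0]) cube([102, 102, 1545]);
translate([363, 147, 217]) cube([2388, 102, 67]);
translate([363, 147, 1337]) cube([2388, 102, 67]);
translate([462, 249, 102]) cube([109, 15, 1440]);
translate([670, 249, 102]) cube([109, 15, 1440]);
translate([878, 249, 102]) cube([109, 15, 1440]);
translate([1086, 249, 102]) cube([109, 15, 1440]);
translate([1294, 249, 102]) cube([109, 15, 1440]);
translate([1502, 249, 102]) cube([109, 15, 1440]);
translate([1710, 249, 102]) cube([109, 15, 1440]);
translate([1918, 249, 102]) cube([109, 15, 1440]);
translate([2126, 249, 102]) cube([109, 15, 1440]);
translate([2334, 249, 102]) cube([109, 15, 1440]);
translate([2542, 249, 102]) cube([109, 15, 1440]);
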